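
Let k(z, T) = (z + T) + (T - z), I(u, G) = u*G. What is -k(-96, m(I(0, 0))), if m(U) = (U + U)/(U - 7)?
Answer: 0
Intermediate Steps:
I(u, G) = G*u
m(U) = 2*U/(-7 + U) (m(U) = (2*U)/(-7 + U) = 2*U/(-7 + U))
k(z, T) = 2*T (k(z, T) = (T + z) + (T - z) = 2*T)
-k(-96, m(I(0, 0))) = -2*2*(0*0)/(-7 + 0*0) = -2*2*0/(-7 + 0) = -2*2*0/(-7) = -2*2*0*(-⅐) = -2*0 = -1*0 = 0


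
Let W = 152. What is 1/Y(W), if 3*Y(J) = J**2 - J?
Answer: 3/22952 ≈ 0.00013071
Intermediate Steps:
Y(J) = -J/3 + J**2/3 (Y(J) = (J**2 - J)/3 = -J/3 + J**2/3)
1/Y(W) = 1/((1/3)*152*(-1 + 152)) = 1/((1/3)*152*151) = 1/(22952/3) = 3/22952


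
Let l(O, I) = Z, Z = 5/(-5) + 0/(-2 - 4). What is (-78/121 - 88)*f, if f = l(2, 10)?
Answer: 10726/121 ≈ 88.645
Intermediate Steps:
Z = -1 (Z = 5*(-⅕) + 0/(-6) = -1 + 0*(-⅙) = -1 + 0 = -1)
l(O, I) = -1
f = -1
(-78/121 - 88)*f = (-78/121 - 88)*(-1) = -10726/121*(-1) = 10726/121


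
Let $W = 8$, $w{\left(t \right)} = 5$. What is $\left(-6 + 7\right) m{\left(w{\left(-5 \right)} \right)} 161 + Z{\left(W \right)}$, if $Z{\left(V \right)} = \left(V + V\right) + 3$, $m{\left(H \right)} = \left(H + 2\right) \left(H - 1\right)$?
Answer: $4527$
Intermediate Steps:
$m{\left(H \right)} = \left(-1 + H\right) \left(2 + H\right)$ ($m{\left(H \right)} = \left(2 + H\right) \left(-1 + H\right) = \left(-1 + H\right) \left(2 + H\right)$)
$Z{\left(V \right)} = 3 + 2 V$ ($Z{\left(V \right)} = 2 V + 3 = 3 + 2 V$)
$\left(-6 + 7\right) m{\left(w{\left(-5 \right)} \right)} 161 + Z{\left(W \right)} = \left(-6 + 7\right) \left(-2 + 5 + 5^{2}\right) 161 + \left(3 + 2 \cdot 8\right) = 1 \left(-2 + 5 + 25\right) 161 + \left(3 + 16\right) = 1 \cdot 28 \cdot 161 + 19 = 28 \cdot 161 + 19 = 4508 + 19 = 4527$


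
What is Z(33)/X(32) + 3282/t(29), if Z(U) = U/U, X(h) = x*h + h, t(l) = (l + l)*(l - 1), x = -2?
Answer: 12925/6496 ≈ 1.9897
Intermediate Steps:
t(l) = 2*l*(-1 + l) (t(l) = (2*l)*(-1 + l) = 2*l*(-1 + l))
X(h) = -h (X(h) = -2*h + h = -h)
Z(U) = 1
Z(33)/X(32) + 3282/t(29) = 1/(-1*32) + 3282/((2*29*(-1 + 29))) = 1/(-32) + 3282/((2*29*28)) = 1*(-1/32) + 3282/1624 = -1/32 + 3282*(1/1624) = -1/32 + 1641/812 = 12925/6496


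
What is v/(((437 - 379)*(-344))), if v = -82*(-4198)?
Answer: -86059/4988 ≈ -17.253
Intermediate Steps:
v = 344236
v/(((437 - 379)*(-344))) = 344236/(((437 - 379)*(-344))) = 344236/((58*(-344))) = 344236/(-19952) = 344236*(-1/19952) = -86059/4988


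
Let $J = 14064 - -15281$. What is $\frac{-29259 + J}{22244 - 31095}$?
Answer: $- \frac{86}{8851} \approx -0.0097164$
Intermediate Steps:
$J = 29345$ ($J = 14064 + 15281 = 29345$)
$\frac{-29259 + J}{22244 - 31095} = \frac{-29259 + 29345}{22244 - 31095} = \frac{86}{22244 - 31095} = \frac{86}{-8851} = 86 \left(- \frac{1}{8851}\right) = - \frac{86}{8851}$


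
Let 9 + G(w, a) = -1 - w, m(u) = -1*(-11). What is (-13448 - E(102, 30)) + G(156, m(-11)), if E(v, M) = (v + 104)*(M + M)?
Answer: -25974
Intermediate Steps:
E(v, M) = 2*M*(104 + v) (E(v, M) = (104 + v)*(2*M) = 2*M*(104 + v))
m(u) = 11
G(w, a) = -10 - w (G(w, a) = -9 + (-1 - w) = -10 - w)
(-13448 - E(102, 30)) + G(156, m(-11)) = (-13448 - 2*30*(104 + 102)) + (-10 - 1*156) = (-13448 - 2*30*206) + (-10 - 156) = (-13448 - 1*12360) - 166 = (-13448 - 12360) - 166 = -25808 - 166 = -25974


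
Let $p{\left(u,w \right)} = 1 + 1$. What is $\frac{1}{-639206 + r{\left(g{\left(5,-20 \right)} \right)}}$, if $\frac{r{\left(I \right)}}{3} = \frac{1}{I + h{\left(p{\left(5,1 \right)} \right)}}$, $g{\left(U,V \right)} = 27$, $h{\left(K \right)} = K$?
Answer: $- \frac{29}{18536971} \approx -1.5644 \cdot 10^{-6}$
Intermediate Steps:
$p{\left(u,w \right)} = 2$
$r{\left(I \right)} = \frac{3}{2 + I}$ ($r{\left(I \right)} = \frac{3}{I + 2} = \frac{3}{2 + I}$)
$\frac{1}{-639206 + r{\left(g{\left(5,-20 \right)} \right)}} = \frac{1}{-639206 + \frac{3}{2 + 27}} = \frac{1}{-639206 + \frac{3}{29}} = \frac{1}{- \frac{18536971}{29}} = - \frac{29}{18536971}$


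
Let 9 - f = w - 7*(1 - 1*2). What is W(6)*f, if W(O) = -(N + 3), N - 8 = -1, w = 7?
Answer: 50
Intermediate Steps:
N = 7 (N = 8 - 1 = 7)
W(O) = -10 (W(O) = -(7 + 3) = -1*10 = -10)
f = -5 (f = 9 - (7 - 7*(1 - 1*2)) = 9 - (7 - 7*(1 - 2)) = 9 - (7 - 7*(-1)) = 9 - (7 + 7) = 9 - 1*14 = 9 - 14 = -5)
W(6)*f = -10*(-5) = 50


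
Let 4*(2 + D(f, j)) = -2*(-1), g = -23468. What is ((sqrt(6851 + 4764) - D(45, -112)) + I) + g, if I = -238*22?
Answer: -57405/2 + sqrt(11615) ≈ -28595.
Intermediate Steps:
D(f, j) = -3/2 (D(f, j) = -2 + (-2*(-1))/4 = -2 + (1/4)*2 = -2 + 1/2 = -3/2)
I = -5236
((sqrt(6851 + 4764) - D(45, -112)) + I) + g = ((sqrt(6851 + 4764) - 1*(-3/2)) - 5236) - 23468 = ((sqrt(11615) + 3/2) - 5236) - 23468 = ((3/2 + sqrt(11615)) - 5236) - 23468 = (-10469/2 + sqrt(11615)) - 23468 = -57405/2 + sqrt(11615)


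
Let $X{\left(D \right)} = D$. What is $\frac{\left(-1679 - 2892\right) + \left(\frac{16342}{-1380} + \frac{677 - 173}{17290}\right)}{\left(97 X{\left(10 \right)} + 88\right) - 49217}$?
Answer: $\frac{781048799}{8207738370} \approx 0.09516$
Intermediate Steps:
$\frac{\left(-1679 - 2892\right) + \left(\frac{16342}{-1380} + \frac{677 - 173}{17290}\right)}{\left(97 X{\left(10 \right)} + 88\right) - 49217} = \frac{\left(-1679 - 2892\right) + \left(\frac{16342}{-1380} + \frac{677 - 173}{17290}\right)}{\left(97 \cdot 10 + 88\right) - 49217} = \frac{-4571 + \left(16342 \left(- \frac{1}{1380}\right) + \left(677 - 173\right) \frac{1}{17290}\right)}{\left(970 + 88\right) - 49217} = \frac{-4571 + \left(- \frac{8171}{690} + 504 \cdot \frac{1}{17290}\right)}{1058 - 49217} = \frac{-4571 + \left(- \frac{8171}{690} + \frac{36}{1235}\right)}{-48159} = \left(-4571 - \frac{2013269}{170430}\right) \left(- \frac{1}{48159}\right) = \left(- \frac{781048799}{170430}\right) \left(- \frac{1}{48159}\right) = \frac{781048799}{8207738370}$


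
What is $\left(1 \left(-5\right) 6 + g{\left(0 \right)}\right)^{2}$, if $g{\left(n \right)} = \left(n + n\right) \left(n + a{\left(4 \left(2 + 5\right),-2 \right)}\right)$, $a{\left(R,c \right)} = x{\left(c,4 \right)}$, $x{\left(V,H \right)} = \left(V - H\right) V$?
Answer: $900$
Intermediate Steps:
$x{\left(V,H \right)} = V \left(V - H\right)$
$a{\left(R,c \right)} = c \left(-4 + c\right)$ ($a{\left(R,c \right)} = c \left(c - 4\right) = c \left(-4 + c\right)$)
$g{\left(n \right)} = 2 n \left(12 + n\right)$ ($g{\left(n \right)} = \left(n + n\right) \left(n - 2 \left(-4 - 2\right)\right) = 2 n \left(n - -12\right) = 2 n \left(n + 12\right) = 2 n \left(12 + n\right)$)
$\left(1 \left(-5\right) 6 + g{\left(0 \right)}\right)^{2} = \left(1 \left(-5\right) 6 + 2 \cdot 0 \left(12 + 0\right)\right)^{2} = \left(\left(-5\right) 6 + 2 \cdot 0 \cdot 12\right)^{2} = \left(-30 + 0\right)^{2} = \left(-30\right)^{2} = 900$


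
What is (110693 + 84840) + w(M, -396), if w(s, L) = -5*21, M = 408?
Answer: 195428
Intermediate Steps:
w(s, L) = -105
(110693 + 84840) + w(M, -396) = (110693 + 84840) - 105 = 195533 - 105 = 195428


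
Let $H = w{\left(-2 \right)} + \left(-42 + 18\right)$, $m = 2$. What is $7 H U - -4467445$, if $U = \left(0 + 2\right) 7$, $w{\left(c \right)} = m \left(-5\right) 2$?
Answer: $4463133$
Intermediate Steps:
$w{\left(c \right)} = -20$ ($w{\left(c \right)} = 2 \left(-5\right) 2 = \left(-10\right) 2 = -20$)
$U = 14$ ($U = 2 \cdot 7 = 14$)
$H = -44$ ($H = -20 + \left(-42 + 18\right) = -20 - 24 = -44$)
$7 H U - -4467445 = 7 \left(-44\right) 14 - -4467445 = \left(-308\right) 14 + 4467445 = -4312 + 4467445 = 4463133$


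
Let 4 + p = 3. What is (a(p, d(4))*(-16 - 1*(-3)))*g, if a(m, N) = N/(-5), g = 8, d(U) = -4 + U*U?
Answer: 1248/5 ≈ 249.60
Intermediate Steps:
d(U) = -4 + U²
p = -1 (p = -4 + 3 = -1)
a(m, N) = -N/5 (a(m, N) = N*(-⅕) = -N/5)
(a(p, d(4))*(-16 - 1*(-3)))*g = ((-(-4 + 4²)/5)*(-16 - 1*(-3)))*8 = ((-(-4 + 16)/5)*(-16 + 3))*8 = (-⅕*12*(-13))*8 = -12/5*(-13)*8 = (156/5)*8 = 1248/5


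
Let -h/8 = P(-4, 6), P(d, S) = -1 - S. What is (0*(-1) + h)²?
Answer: 3136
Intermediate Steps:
h = 56 (h = -8*(-1 - 1*6) = -8*(-1 - 6) = -8*(-7) = 56)
(0*(-1) + h)² = (0*(-1) + 56)² = (0 + 56)² = 56² = 3136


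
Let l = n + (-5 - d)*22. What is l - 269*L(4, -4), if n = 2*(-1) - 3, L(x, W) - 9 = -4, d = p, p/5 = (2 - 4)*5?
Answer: -360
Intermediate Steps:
p = -50 (p = 5*((2 - 4)*5) = 5*(-2*5) = 5*(-10) = -50)
d = -50
L(x, W) = 5 (L(x, W) = 9 - 4 = 5)
n = -5 (n = -2 - 3 = -5)
l = 985 (l = -5 + (-5 - 1*(-50))*22 = -5 + (-5 + 50)*22 = -5 + 45*22 = -5 + 990 = 985)
l - 269*L(4, -4) = 985 - 269*5 = 985 - 1*1345 = 985 - 1345 = -360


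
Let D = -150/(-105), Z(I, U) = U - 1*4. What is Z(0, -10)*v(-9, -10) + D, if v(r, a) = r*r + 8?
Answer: -8712/7 ≈ -1244.6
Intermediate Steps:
Z(I, U) = -4 + U (Z(I, U) = U - 4 = -4 + U)
D = 10/7 (D = -150*(-1/105) = 10/7 ≈ 1.4286)
v(r, a) = 8 + r² (v(r, a) = r² + 8 = 8 + r²)
Z(0, -10)*v(-9, -10) + D = (-4 - 10)*(8 + (-9)²) + 10/7 = -14*(8 + 81) + 10/7 = -14*89 + 10/7 = -1246 + 10/7 = -8712/7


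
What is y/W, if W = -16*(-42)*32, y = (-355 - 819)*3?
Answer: -587/3584 ≈ -0.16378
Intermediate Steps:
y = -3522 (y = -1174*3 = -3522)
W = 21504 (W = 672*32 = 21504)
y/W = -3522/21504 = -3522*1/21504 = -587/3584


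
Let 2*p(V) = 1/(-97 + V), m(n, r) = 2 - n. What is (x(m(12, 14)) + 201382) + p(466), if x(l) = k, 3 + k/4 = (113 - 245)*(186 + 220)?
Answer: -9592523/738 ≈ -12998.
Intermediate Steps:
p(V) = 1/(2*(-97 + V))
k = -214380 (k = -12 + 4*((113 - 245)*(186 + 220)) = -12 + 4*(-132*406) = -12 + 4*(-53592) = -12 - 214368 = -214380)
x(l) = -214380
(x(m(12, 14)) + 201382) + p(466) = (-214380 + 201382) + 1/(2*(-97 + 466)) = -12998 + (1/2)/369 = -12998 + (1/2)*(1/369) = -12998 + 1/738 = -9592523/738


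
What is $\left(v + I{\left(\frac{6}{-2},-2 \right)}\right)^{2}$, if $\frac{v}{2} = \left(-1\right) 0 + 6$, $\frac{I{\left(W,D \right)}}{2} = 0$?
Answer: $144$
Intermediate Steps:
$I{\left(W,D \right)} = 0$ ($I{\left(W,D \right)} = 2 \cdot 0 = 0$)
$v = 12$ ($v = 2 \left(\left(-1\right) 0 + 6\right) = 2 \left(0 + 6\right) = 2 \cdot 6 = 12$)
$\left(v + I{\left(\frac{6}{-2},-2 \right)}\right)^{2} = \left(12 + 0\right)^{2} = 12^{2} = 144$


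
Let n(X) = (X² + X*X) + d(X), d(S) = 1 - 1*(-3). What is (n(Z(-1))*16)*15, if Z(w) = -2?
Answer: 2880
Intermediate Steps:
d(S) = 4 (d(S) = 1 + 3 = 4)
n(X) = 4 + 2*X² (n(X) = (X² + X*X) + 4 = (X² + X²) + 4 = 2*X² + 4 = 4 + 2*X²)
(n(Z(-1))*16)*15 = ((4 + 2*(-2)²)*16)*15 = ((4 + 2*4)*16)*15 = ((4 + 8)*16)*15 = (12*16)*15 = 192*15 = 2880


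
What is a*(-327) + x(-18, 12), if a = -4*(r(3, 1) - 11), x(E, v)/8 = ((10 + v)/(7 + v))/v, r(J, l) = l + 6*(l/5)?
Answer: -3280244/285 ≈ -11510.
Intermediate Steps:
r(J, l) = 11*l/5 (r(J, l) = l + 6*(l*(⅕)) = l + 6*(l/5) = l + 6*l/5 = 11*l/5)
x(E, v) = 8*(10 + v)/(v*(7 + v)) (x(E, v) = 8*(((10 + v)/(7 + v))/v) = 8*((10 + v)/(v*(7 + v))) = 8*(10 + v)/(v*(7 + v)))
a = 176/5 (a = -4*((11/5)*1 - 11) = -4*(11/5 - 11) = -4*(-44/5) = 176/5 ≈ 35.200)
a*(-327) + x(-18, 12) = (176/5)*(-327) + 8*(10 + 12)/(12*(7 + 12)) = -57552/5 + 8*(1/12)*22/19 = -57552/5 + 8*(1/12)*(1/19)*22 = -57552/5 + 44/57 = -3280244/285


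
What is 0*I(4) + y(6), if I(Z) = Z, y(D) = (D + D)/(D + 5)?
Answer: 12/11 ≈ 1.0909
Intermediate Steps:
y(D) = 2*D/(5 + D) (y(D) = (2*D)/(5 + D) = 2*D/(5 + D))
0*I(4) + y(6) = 0*4 + 2*6/(5 + 6) = 0 + 2*6/11 = 0 + 2*6*(1/11) = 0 + 12/11 = 12/11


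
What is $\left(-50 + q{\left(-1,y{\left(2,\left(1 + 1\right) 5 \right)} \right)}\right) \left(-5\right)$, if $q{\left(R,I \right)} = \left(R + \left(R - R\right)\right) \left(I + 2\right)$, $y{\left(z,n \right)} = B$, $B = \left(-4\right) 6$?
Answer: $140$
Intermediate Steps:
$B = -24$
$y{\left(z,n \right)} = -24$
$q{\left(R,I \right)} = R \left(2 + I\right)$ ($q{\left(R,I \right)} = \left(R + 0\right) \left(2 + I\right) = R \left(2 + I\right)$)
$\left(-50 + q{\left(-1,y{\left(2,\left(1 + 1\right) 5 \right)} \right)}\right) \left(-5\right) = \left(-50 - \left(2 - 24\right)\right) \left(-5\right) = \left(-50 - -22\right) \left(-5\right) = \left(-50 + 22\right) \left(-5\right) = \left(-28\right) \left(-5\right) = 140$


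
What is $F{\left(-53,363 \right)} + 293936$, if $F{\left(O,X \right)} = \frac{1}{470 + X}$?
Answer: $\frac{244848689}{833} \approx 2.9394 \cdot 10^{5}$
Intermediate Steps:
$F{\left(-53,363 \right)} + 293936 = \frac{1}{470 + 363} + 293936 = \frac{1}{833} + 293936 = \frac{244848689}{833}$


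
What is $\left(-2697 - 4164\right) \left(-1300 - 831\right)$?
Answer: $14620791$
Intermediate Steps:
$\left(-2697 - 4164\right) \left(-1300 - 831\right) = \left(-6861\right) \left(-2131\right) = 14620791$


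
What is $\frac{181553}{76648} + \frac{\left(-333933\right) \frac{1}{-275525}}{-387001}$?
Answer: $\frac{19358689482868741}{8172857475840200} \approx 2.3687$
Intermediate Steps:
$\frac{181553}{76648} + \frac{\left(-333933\right) \frac{1}{-275525}}{-387001} = 181553 \cdot \frac{1}{76648} + \left(-333933\right) \left(- \frac{1}{275525}\right) \left(- \frac{1}{387001}\right) = \frac{181553}{76648} + \frac{333933}{275525} \left(- \frac{1}{387001}\right) = \frac{181553}{76648} - \frac{333933}{106628450525} = \frac{19358689482868741}{8172857475840200}$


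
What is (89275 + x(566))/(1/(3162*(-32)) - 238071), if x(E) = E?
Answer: -9090471744/24088976065 ≈ -0.37737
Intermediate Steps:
(89275 + x(566))/(1/(3162*(-32)) - 238071) = (89275 + 566)/(1/(3162*(-32)) - 238071) = 89841/(1/(-101184) - 238071) = 89841/(-1/101184 - 238071) = 89841/(-24088976065/101184) = 89841*(-101184/24088976065) = -9090471744/24088976065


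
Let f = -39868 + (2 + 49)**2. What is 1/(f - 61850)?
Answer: -1/99117 ≈ -1.0089e-5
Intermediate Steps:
f = -37267 (f = -39868 + 51**2 = -39868 + 2601 = -37267)
1/(f - 61850) = 1/(-37267 - 61850) = 1/(-99117) = -1/99117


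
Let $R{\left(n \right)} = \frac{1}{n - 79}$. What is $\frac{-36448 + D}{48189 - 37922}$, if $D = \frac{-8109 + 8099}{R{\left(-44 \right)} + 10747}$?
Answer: $- \frac{4817988347}{1357174196} \approx -3.55$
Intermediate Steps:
$R{\left(n \right)} = \frac{1}{-79 + n}$
$D = - \frac{123}{132188}$ ($D = \frac{-8109 + 8099}{\frac{1}{-79 - 44} + 10747} = - \frac{10}{\frac{1}{-123} + 10747} = - \frac{10}{- \frac{1}{123} + 10747} = - \frac{10}{\frac{1321880}{123}} = \left(-10\right) \frac{123}{1321880} = - \frac{123}{132188} \approx -0.00093049$)
$\frac{-36448 + D}{48189 - 37922} = \frac{-36448 - \frac{123}{132188}}{48189 - 37922} = - \frac{4817988347}{132188 \cdot 10267} = \left(- \frac{4817988347}{132188}\right) \frac{1}{10267} = - \frac{4817988347}{1357174196}$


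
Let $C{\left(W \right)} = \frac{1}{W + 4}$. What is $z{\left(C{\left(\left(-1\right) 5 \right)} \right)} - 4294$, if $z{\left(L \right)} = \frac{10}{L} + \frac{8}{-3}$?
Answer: $- \frac{12920}{3} \approx -4306.7$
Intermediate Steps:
$C{\left(W \right)} = \frac{1}{4 + W}$
$z{\left(L \right)} = - \frac{8}{3} + \frac{10}{L}$ ($z{\left(L \right)} = \frac{10}{L} + 8 \left(- \frac{1}{3}\right) = \frac{10}{L} - \frac{8}{3} = - \frac{8}{3} + \frac{10}{L}$)
$z{\left(C{\left(\left(-1\right) 5 \right)} \right)} - 4294 = \left(- \frac{8}{3} + \frac{10}{\frac{1}{4 - 5}}\right) - 4294 = \left(- \frac{8}{3} + \frac{10}{\frac{1}{-1}}\right) - 4294 = \left(- \frac{8}{3} + \frac{10}{-1}\right) - 4294 = \left(- \frac{8}{3} + 10 \left(-1\right)\right) - 4294 = \left(- \frac{8}{3} - 10\right) - 4294 = - \frac{38}{3} - 4294 = - \frac{12920}{3}$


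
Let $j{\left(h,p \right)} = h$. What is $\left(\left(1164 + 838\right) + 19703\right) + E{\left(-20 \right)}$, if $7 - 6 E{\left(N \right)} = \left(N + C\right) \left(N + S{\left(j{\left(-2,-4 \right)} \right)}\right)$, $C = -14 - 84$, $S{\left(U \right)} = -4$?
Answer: $\frac{127405}{6} \approx 21234.0$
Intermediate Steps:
$C = -98$ ($C = -14 - 84 = -98$)
$E{\left(N \right)} = \frac{7}{6} - \frac{\left(-98 + N\right) \left(-4 + N\right)}{6}$ ($E{\left(N \right)} = \frac{7}{6} - \frac{\left(N - 98\right) \left(N - 4\right)}{6} = \frac{7}{6} - \frac{\left(-98 + N\right) \left(-4 + N\right)}{6}$)
$\left(\left(1164 + 838\right) + 19703\right) + E{\left(-20 \right)} = \left(\left(1164 + 838\right) + 19703\right) - \left(\frac{2425}{6} + \frac{200}{3}\right) = \left(2002 + 19703\right) - \frac{2825}{6} = 21705 - \frac{2825}{6} = \frac{127405}{6}$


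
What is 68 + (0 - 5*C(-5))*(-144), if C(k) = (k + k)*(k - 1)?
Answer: 43268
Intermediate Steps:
C(k) = 2*k*(-1 + k) (C(k) = (2*k)*(-1 + k) = 2*k*(-1 + k))
68 + (0 - 5*C(-5))*(-144) = 68 + (0 - 10*(-5)*(-1 - 5))*(-144) = 68 + (0 - 10*(-5)*(-6))*(-144) = 68 + (0 - 5*60)*(-144) = 68 + (0 - 300)*(-144) = 68 - 300*(-144) = 68 + 43200 = 43268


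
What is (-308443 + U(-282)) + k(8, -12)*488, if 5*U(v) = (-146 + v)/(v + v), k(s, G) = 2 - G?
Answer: -212635648/705 ≈ -3.0161e+5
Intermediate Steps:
U(v) = (-146 + v)/(10*v) (U(v) = ((-146 + v)/(v + v))/5 = ((-146 + v)/((2*v)))/5 = ((-146 + v)*(1/(2*v)))/5 = ((-146 + v)/(2*v))/5 = (-146 + v)/(10*v))
(-308443 + U(-282)) + k(8, -12)*488 = (-308443 + (1/10)*(-146 - 282)/(-282)) + (2 - 1*(-12))*488 = (-308443 + (1/10)*(-1/282)*(-428)) + (2 + 12)*488 = (-308443 + 107/705) + 14*488 = -217452208/705 + 6832 = -212635648/705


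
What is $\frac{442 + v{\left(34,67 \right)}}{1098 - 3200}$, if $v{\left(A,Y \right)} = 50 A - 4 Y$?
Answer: $- \frac{937}{1051} \approx -0.89153$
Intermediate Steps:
$v{\left(A,Y \right)} = - 4 Y + 50 A$
$\frac{442 + v{\left(34,67 \right)}}{1098 - 3200} = \frac{442 + \left(\left(-4\right) 67 + 50 \cdot 34\right)}{1098 - 3200} = \frac{442 + \left(-268 + 1700\right)}{-2102} = \left(442 + 1432\right) \left(- \frac{1}{2102}\right) = 1874 \left(- \frac{1}{2102}\right) = - \frac{937}{1051}$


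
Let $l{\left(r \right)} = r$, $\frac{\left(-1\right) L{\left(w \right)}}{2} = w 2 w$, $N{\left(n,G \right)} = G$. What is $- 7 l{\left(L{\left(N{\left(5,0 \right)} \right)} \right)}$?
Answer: $0$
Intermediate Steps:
$L{\left(w \right)} = - 4 w^{2}$ ($L{\left(w \right)} = - 2 w 2 w = - 2 \cdot 2 w w = - 2 \cdot 2 w^{2} = - 4 w^{2}$)
$- 7 l{\left(L{\left(N{\left(5,0 \right)} \right)} \right)} = - 7 \left(- 4 \cdot 0^{2}\right) = - 7 \left(\left(-4\right) 0\right) = \left(-7\right) 0 = 0$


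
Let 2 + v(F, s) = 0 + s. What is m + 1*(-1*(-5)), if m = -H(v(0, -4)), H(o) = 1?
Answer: 4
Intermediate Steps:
v(F, s) = -2 + s (v(F, s) = -2 + (0 + s) = -2 + s)
m = -1 (m = -1*1 = -1)
m + 1*(-1*(-5)) = -1 + 1*(-1*(-5)) = -1 + 1*5 = -1 + 5 = 4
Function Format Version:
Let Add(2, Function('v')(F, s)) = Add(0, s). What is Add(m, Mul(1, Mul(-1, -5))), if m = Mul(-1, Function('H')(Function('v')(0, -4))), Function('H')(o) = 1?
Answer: 4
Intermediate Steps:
Function('v')(F, s) = Add(-2, s) (Function('v')(F, s) = Add(-2, Add(0, s)) = Add(-2, s))
m = -1 (m = Mul(-1, 1) = -1)
Add(m, Mul(1, Mul(-1, -5))) = Add(-1, Mul(1, Mul(-1, -5))) = Add(-1, Mul(1, 5)) = Add(-1, 5) = 4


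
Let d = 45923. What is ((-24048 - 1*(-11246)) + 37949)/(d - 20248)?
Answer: 25147/25675 ≈ 0.97943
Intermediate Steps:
((-24048 - 1*(-11246)) + 37949)/(d - 20248) = ((-24048 - 1*(-11246)) + 37949)/(45923 - 20248) = ((-24048 + 11246) + 37949)/25675 = (-12802 + 37949)*(1/25675) = 25147*(1/25675) = 25147/25675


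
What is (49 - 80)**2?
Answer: 961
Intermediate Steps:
(49 - 80)**2 = (-31)**2 = 961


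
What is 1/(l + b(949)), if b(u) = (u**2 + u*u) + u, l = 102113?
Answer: 1/1904264 ≈ 5.2514e-7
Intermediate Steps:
b(u) = u + 2*u**2 (b(u) = (u**2 + u**2) + u = 2*u**2 + u = u + 2*u**2)
1/(l + b(949)) = 1/(102113 + 949*(1 + 2*949)) = 1/(102113 + 949*(1 + 1898)) = 1/(102113 + 949*1899) = 1/(102113 + 1802151) = 1/1904264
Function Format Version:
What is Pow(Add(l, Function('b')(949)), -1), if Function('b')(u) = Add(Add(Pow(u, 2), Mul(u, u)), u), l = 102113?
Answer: Rational(1, 1904264) ≈ 5.2514e-7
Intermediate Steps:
Function('b')(u) = Add(u, Mul(2, Pow(u, 2))) (Function('b')(u) = Add(Add(Pow(u, 2), Pow(u, 2)), u) = Add(Mul(2, Pow(u, 2)), u) = Add(u, Mul(2, Pow(u, 2))))
Pow(Add(l, Function('b')(949)), -1) = Pow(Add(102113, Mul(949, Add(1, Mul(2, 949)))), -1) = Pow(Add(102113, Mul(949, Add(1, 1898))), -1) = Pow(Add(102113, Mul(949, 1899)), -1) = Pow(Add(102113, 1802151), -1) = Pow(1904264, -1) = Rational(1, 1904264)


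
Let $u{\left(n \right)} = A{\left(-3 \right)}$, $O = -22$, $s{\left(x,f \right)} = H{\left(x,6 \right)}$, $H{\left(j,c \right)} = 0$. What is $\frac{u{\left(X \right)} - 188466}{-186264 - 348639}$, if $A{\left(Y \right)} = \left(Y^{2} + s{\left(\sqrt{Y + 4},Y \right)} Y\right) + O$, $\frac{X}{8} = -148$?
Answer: $\frac{188479}{534903} \approx 0.35236$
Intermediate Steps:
$s{\left(x,f \right)} = 0$
$X = -1184$ ($X = 8 \left(-148\right) = -1184$)
$A{\left(Y \right)} = -22 + Y^{2}$ ($A{\left(Y \right)} = \left(Y^{2} + 0 Y\right) - 22 = \left(Y^{2} + 0\right) - 22 = Y^{2} - 22 = -22 + Y^{2}$)
$u{\left(n \right)} = -13$ ($u{\left(n \right)} = -22 + \left(-3\right)^{2} = -22 + 9 = -13$)
$\frac{u{\left(X \right)} - 188466}{-186264 - 348639} = \frac{-13 - 188466}{-186264 - 348639} = - \frac{188479}{-534903} = \left(-188479\right) \left(- \frac{1}{534903}\right) = \frac{188479}{534903}$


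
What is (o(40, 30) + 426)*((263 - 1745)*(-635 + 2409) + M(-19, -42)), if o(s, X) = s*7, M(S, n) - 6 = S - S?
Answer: -1856117772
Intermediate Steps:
M(S, n) = 6 (M(S, n) = 6 + (S - S) = 6 + 0 = 6)
o(s, X) = 7*s
(o(40, 30) + 426)*((263 - 1745)*(-635 + 2409) + M(-19, -42)) = (7*40 + 426)*((263 - 1745)*(-635 + 2409) + 6) = (280 + 426)*(-1482*1774 + 6) = 706*(-2629068 + 6) = 706*(-2629062) = -1856117772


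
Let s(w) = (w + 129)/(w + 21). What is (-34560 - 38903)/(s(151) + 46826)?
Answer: -3158909/2013588 ≈ -1.5688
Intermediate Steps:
s(w) = (129 + w)/(21 + w)
(-34560 - 38903)/(s(151) + 46826) = (-34560 - 38903)/((129 + 151)/(21 + 151) + 46826) = -73463/(280/172 + 46826) = -73463/((1/172)*280 + 46826) = -73463/(70/43 + 46826) = -73463/2013588/43 = -73463*43/2013588 = -3158909/2013588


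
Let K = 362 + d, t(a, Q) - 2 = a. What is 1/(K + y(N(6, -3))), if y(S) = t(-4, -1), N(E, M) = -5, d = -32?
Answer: 1/328 ≈ 0.0030488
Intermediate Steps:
t(a, Q) = 2 + a
y(S) = -2 (y(S) = 2 - 4 = -2)
K = 330 (K = 362 - 32 = 330)
1/(K + y(N(6, -3))) = 1/(330 - 2) = 1/328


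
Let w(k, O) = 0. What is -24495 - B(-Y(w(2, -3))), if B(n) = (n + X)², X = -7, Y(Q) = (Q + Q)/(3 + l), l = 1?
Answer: -24544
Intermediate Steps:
Y(Q) = Q/2 (Y(Q) = (Q + Q)/(3 + 1) = (2*Q)/4 = (2*Q)*(¼) = Q/2)
B(n) = (-7 + n)² (B(n) = (n - 7)² = (-7 + n)²)
-24495 - B(-Y(w(2, -3))) = -24495 - (-7 - 0/2)² = -24495 - (-7 - 1*0)² = -24495 - (-7 + 0)² = -24495 - 1*(-7)² = -24495 - 1*49 = -24495 - 49 = -24544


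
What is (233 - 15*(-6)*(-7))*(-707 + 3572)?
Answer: -1137405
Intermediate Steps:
(233 - 15*(-6)*(-7))*(-707 + 3572) = (233 + 90*(-7))*2865 = (233 - 630)*2865 = -397*2865 = -1137405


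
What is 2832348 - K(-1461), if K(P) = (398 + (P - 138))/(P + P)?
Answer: 8276119655/2922 ≈ 2.8323e+6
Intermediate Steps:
K(P) = (260 + P)/(2*P) (K(P) = (398 + (-138 + P))/((2*P)) = (260 + P)*(1/(2*P)) = (260 + P)/(2*P))
2832348 - K(-1461) = 2832348 - (260 - 1461)/(2*(-1461)) = 2832348 - (-1)*(-1201)/(2*1461) = 2832348 - 1*1201/2922 = 2832348 - 1201/2922 = 8276119655/2922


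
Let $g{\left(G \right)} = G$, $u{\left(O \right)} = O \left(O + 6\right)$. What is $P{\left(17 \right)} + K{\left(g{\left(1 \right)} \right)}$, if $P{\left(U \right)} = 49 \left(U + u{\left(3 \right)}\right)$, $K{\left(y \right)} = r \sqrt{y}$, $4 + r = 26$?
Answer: $2178$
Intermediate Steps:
$r = 22$ ($r = -4 + 26 = 22$)
$u{\left(O \right)} = O \left(6 + O\right)$
$K{\left(y \right)} = 22 \sqrt{y}$
$P{\left(U \right)} = 1323 + 49 U$ ($P{\left(U \right)} = 49 \left(U + 3 \left(6 + 3\right)\right) = 49 \left(U + 3 \cdot 9\right) = 49 \left(U + 27\right) = 49 \left(27 + U\right) = 1323 + 49 U$)
$P{\left(17 \right)} + K{\left(g{\left(1 \right)} \right)} = \left(1323 + 49 \cdot 17\right) + 22 \sqrt{1} = \left(1323 + 833\right) + 22 \cdot 1 = 2156 + 22 = 2178$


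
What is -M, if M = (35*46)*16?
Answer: -25760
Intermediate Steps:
M = 25760 (M = 1610*16 = 25760)
-M = -1*25760 = -25760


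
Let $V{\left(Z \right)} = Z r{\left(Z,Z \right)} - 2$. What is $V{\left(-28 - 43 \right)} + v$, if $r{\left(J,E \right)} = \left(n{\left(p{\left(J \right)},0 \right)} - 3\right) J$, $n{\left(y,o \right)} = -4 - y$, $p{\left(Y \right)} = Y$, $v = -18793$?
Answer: $303829$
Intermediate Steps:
$r{\left(J,E \right)} = J \left(-7 - J\right)$ ($r{\left(J,E \right)} = \left(\left(-4 - J\right) - 3\right) J = \left(-7 - J\right) J = J \left(-7 - J\right)$)
$V{\left(Z \right)} = -2 - Z^{2} \left(7 + Z\right)$ ($V{\left(Z \right)} = Z \left(- Z \left(7 + Z\right)\right) - 2 = - Z^{2} \left(7 + Z\right) - 2 = -2 - Z^{2} \left(7 + Z\right)$)
$V{\left(-28 - 43 \right)} + v = \left(-2 - \left(-28 - 43\right)^{2} \left(7 - 71\right)\right) - 18793 = \left(-2 - \left(-71\right)^{2} \left(7 - 71\right)\right) - 18793 = \left(-2 - 5041 \left(-64\right)\right) - 18793 = \left(-2 + 322624\right) - 18793 = 322622 - 18793 = 303829$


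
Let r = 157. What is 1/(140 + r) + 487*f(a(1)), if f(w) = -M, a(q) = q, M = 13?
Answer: -1880306/297 ≈ -6331.0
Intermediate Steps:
f(w) = -13 (f(w) = -1*13 = -13)
1/(140 + r) + 487*f(a(1)) = 1/(140 + 157) + 487*(-13) = 1/297 - 6331 = -1880306/297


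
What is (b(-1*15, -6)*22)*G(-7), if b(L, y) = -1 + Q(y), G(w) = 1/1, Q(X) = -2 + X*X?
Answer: 726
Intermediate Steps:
Q(X) = -2 + X**2
G(w) = 1
b(L, y) = -3 + y**2 (b(L, y) = -1 + (-2 + y**2) = -3 + y**2)
(b(-1*15, -6)*22)*G(-7) = ((-3 + (-6)**2)*22)*1 = ((-3 + 36)*22)*1 = (33*22)*1 = 726*1 = 726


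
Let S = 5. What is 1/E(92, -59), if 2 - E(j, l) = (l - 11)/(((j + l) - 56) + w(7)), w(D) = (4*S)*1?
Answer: -3/64 ≈ -0.046875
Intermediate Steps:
w(D) = 20 (w(D) = (4*5)*1 = 20*1 = 20)
E(j, l) = 2 - (-11 + l)/(-36 + j + l) (E(j, l) = 2 - (l - 11)/(((j + l) - 56) + 20) = 2 - (-11 + l)/((-56 + j + l) + 20) = 2 - (-11 + l)/(-36 + j + l))
1/E(92, -59) = 1/((-61 - 59 + 2*92)/(-36 + 92 - 59)) = 1/((-61 - 59 + 184)/(-3)) = 1/(-1/3*64) = 1/(-64/3) = -3/64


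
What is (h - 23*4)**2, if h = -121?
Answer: 45369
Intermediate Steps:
(h - 23*4)**2 = (-121 - 23*4)**2 = (-121 - 92)**2 = (-213)**2 = 45369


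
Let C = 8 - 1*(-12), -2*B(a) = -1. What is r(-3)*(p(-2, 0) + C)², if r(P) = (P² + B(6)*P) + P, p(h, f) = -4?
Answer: 1152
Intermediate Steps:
B(a) = ½ (B(a) = -½*(-1) = ½)
C = 20 (C = 8 + 12 = 20)
r(P) = P² + 3*P/2 (r(P) = (P² + P/2) + P = P² + 3*P/2)
r(-3)*(p(-2, 0) + C)² = ((½)*(-3)*(3 + 2*(-3)))*(-4 + 20)² = ((½)*(-3)*(3 - 6))*16² = ((½)*(-3)*(-3))*256 = (9/2)*256 = 1152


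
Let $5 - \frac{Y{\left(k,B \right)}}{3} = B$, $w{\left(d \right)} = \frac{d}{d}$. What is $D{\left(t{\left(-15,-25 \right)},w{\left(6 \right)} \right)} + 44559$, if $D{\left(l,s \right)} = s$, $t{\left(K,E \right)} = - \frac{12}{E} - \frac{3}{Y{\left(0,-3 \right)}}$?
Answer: $44560$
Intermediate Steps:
$w{\left(d \right)} = 1$
$Y{\left(k,B \right)} = 15 - 3 B$
$t{\left(K,E \right)} = - \frac{1}{8} - \frac{12}{E}$ ($t{\left(K,E \right)} = - \frac{12}{E} - \frac{3}{15 - -9} = - \frac{12}{E} - \frac{3}{15 + 9} = - \frac{12}{E} - \frac{3}{24} = - \frac{12}{E} - \frac{1}{8} = - \frac{1}{8} - \frac{12}{E}$)
$D{\left(t{\left(-15,-25 \right)},w{\left(6 \right)} \right)} + 44559 = 1 + 44559 = 44560$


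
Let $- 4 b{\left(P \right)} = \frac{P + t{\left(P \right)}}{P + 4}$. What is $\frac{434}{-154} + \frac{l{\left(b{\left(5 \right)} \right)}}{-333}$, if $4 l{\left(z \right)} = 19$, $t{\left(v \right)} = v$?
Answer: $- \frac{41501}{14652} \approx -2.8324$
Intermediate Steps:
$b{\left(P \right)} = - \frac{P}{2 \left(4 + P\right)}$ ($b{\left(P \right)} = - \frac{\left(P + P\right) \frac{1}{P + 4}}{4} = - \frac{2 P \frac{1}{4 + P}}{4} = - \frac{P}{2 \left(4 + P\right)}$)
$l{\left(z \right)} = \frac{19}{4}$ ($l{\left(z \right)} = \frac{1}{4} \cdot 19 = \frac{19}{4}$)
$\frac{434}{-154} + \frac{l{\left(b{\left(5 \right)} \right)}}{-333} = \frac{434}{-154} + \frac{19}{4 \left(-333\right)} = 434 \left(- \frac{1}{154}\right) + \frac{19}{4} \left(- \frac{1}{333}\right) = - \frac{31}{11} - \frac{19}{1332} = - \frac{41501}{14652}$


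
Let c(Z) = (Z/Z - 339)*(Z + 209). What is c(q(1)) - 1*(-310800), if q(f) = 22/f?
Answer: 232722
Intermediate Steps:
c(Z) = -70642 - 338*Z (c(Z) = (1 - 339)*(209 + Z) = -338*(209 + Z) = -70642 - 338*Z)
c(q(1)) - 1*(-310800) = (-70642 - 7436/1) - 1*(-310800) = (-70642 - 7436) + 310800 = -78078 + 310800 = 232722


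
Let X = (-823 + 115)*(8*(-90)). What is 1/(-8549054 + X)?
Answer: -1/8039294 ≈ -1.2439e-7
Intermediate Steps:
X = 509760 (X = -708*(-720) = 509760)
1/(-8549054 + X) = 1/(-8549054 + 509760) = 1/(-8039294) = -1/8039294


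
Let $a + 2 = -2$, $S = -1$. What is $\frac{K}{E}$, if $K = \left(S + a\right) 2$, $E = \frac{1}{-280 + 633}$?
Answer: $-3530$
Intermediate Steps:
$E = \frac{1}{353} \approx 0.0028329$
$a = -4$ ($a = -2 - 2 = -4$)
$K = -10$ ($K = \left(-1 - 4\right) 2 = \left(-5\right) 2 = -10$)
$\frac{K}{E} = - 10 \frac{1}{\frac{1}{353}} = \left(-10\right) 353 = -3530$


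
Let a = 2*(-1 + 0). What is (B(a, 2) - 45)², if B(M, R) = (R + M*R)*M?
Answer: 1681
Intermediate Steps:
a = -2 (a = 2*(-1) = -2)
B(M, R) = M*(R + M*R)
(B(a, 2) - 45)² = (-2*2*(1 - 2) - 45)² = (-2*2*(-1) - 45)² = (4 - 45)² = (-41)² = 1681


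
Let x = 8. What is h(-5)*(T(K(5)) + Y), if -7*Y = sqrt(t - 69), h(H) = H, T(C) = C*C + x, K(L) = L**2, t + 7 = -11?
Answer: -3165 + 5*I*sqrt(87)/7 ≈ -3165.0 + 6.6624*I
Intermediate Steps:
t = -18 (t = -7 - 11 = -18)
T(C) = 8 + C**2 (T(C) = C*C + 8 = C**2 + 8 = 8 + C**2)
Y = -I*sqrt(87)/7 (Y = -sqrt(-18 - 69)/7 = -I*sqrt(87)/7 ≈ -1.3325*I)
h(-5)*(T(K(5)) + Y) = -5*((8 + (5**2)**2) - I*sqrt(87)/7) = -5*((8 + 25**2) - I*sqrt(87)/7) = -5*((8 + 625) - I*sqrt(87)/7) = -5*(633 - I*sqrt(87)/7) = -3165 + 5*I*sqrt(87)/7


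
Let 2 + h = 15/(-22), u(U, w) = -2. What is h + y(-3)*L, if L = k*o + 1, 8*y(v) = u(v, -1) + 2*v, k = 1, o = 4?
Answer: -169/22 ≈ -7.6818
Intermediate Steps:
y(v) = -¼ + v/4 (y(v) = (-2 + 2*v)/8 = -¼ + v/4)
L = 5 (L = 1*4 + 1 = 4 + 1 = 5)
h = -59/22 (h = -2 + 15/(-22) = -2 + 15*(-1/22) = -2 - 15/22 = -59/22 ≈ -2.6818)
h + y(-3)*L = -59/22 + (-¼ + (¼)*(-3))*5 = -59/22 + (-¼ - ¾)*5 = -59/22 - 1*5 = -59/22 - 5 = -169/22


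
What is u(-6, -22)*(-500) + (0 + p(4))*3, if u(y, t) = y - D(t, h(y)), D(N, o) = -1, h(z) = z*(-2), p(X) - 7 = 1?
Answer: 2524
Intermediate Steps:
p(X) = 8 (p(X) = 7 + 1 = 8)
h(z) = -2*z
u(y, t) = 1 + y (u(y, t) = y - 1*(-1) = y + 1 = 1 + y)
u(-6, -22)*(-500) + (0 + p(4))*3 = (1 - 6)*(-500) + (0 + 8)*3 = -5*(-500) + 8*3 = 2500 + 24 = 2524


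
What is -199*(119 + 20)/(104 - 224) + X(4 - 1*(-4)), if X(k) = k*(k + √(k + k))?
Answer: 39181/120 ≈ 326.51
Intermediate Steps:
X(k) = k*(k + √2*√k) (X(k) = k*(k + √(2*k)) = k*(k + √2*√k))
-199*(119 + 20)/(104 - 224) + X(4 - 1*(-4)) = -199*(119 + 20)/(104 - 224) + ((4 - 1*(-4))² + √2*(4 - 1*(-4))^(3/2)) = -27661/(-120) + ((4 + 4)² + √2*(4 + 4)^(3/2)) = -27661*(-1)/120 + (8² + √2*8^(3/2)) = -199*(-139/120) + (64 + √2*(16*√2)) = 27661/120 + (64 + 32) = 27661/120 + 96 = 39181/120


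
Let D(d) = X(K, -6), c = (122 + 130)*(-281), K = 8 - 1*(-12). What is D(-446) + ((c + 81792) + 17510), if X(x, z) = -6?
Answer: 28484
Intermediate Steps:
K = 20 (K = 8 + 12 = 20)
c = -70812 (c = 252*(-281) = -70812)
D(d) = -6
D(-446) + ((c + 81792) + 17510) = -6 + ((-70812 + 81792) + 17510) = -6 + (10980 + 17510) = -6 + 28490 = 28484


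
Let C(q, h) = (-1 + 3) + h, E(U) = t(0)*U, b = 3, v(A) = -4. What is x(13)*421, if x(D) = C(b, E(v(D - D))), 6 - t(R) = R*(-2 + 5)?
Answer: -9262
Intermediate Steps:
t(R) = 6 - 3*R (t(R) = 6 - R*(-2 + 5) = 6 - R*3 = 6 - 3*R)
E(U) = 6*U (E(U) = (6 - 3*0)*U = (6 + 0)*U = 6*U)
C(q, h) = 2 + h
x(D) = -22 (x(D) = 2 + 6*(-4) = 2 - 24 = -22)
x(13)*421 = -22*421 = -9262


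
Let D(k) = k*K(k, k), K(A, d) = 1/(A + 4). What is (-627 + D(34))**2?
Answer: 141514816/361 ≈ 3.9201e+5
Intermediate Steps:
K(A, d) = 1/(4 + A)
D(k) = k/(4 + k)
(-627 + D(34))**2 = (-627 + 34/(4 + 34))**2 = (-627 + 34/38)**2 = (-627 + 34*(1/38))**2 = (-627 + 17/19)**2 = (-11896/19)**2 = 141514816/361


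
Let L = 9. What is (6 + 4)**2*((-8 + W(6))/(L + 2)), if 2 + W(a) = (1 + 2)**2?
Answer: -100/11 ≈ -9.0909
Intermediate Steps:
W(a) = 7 (W(a) = -2 + (1 + 2)**2 = -2 + 3**2 = -2 + 9 = 7)
(6 + 4)**2*((-8 + W(6))/(L + 2)) = (6 + 4)**2*((-8 + 7)/(9 + 2)) = 10**2*(-1/11) = 100*(-1*1/11) = 100*(-1/11) = -100/11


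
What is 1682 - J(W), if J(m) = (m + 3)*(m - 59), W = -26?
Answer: -273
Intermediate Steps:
J(m) = (-59 + m)*(3 + m) (J(m) = (3 + m)*(-59 + m) = (-59 + m)*(3 + m))
1682 - J(W) = 1682 - (-177 + (-26)² - 56*(-26)) = 1682 - (-177 + 676 + 1456) = 1682 - 1*1955 = 1682 - 1955 = -273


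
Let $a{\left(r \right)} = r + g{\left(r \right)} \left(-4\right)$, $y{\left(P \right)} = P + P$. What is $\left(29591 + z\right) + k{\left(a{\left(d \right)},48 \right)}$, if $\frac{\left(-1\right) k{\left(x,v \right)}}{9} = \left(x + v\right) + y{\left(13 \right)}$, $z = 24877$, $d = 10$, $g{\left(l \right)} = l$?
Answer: $54072$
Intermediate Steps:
$y{\left(P \right)} = 2 P$
$a{\left(r \right)} = - 3 r$ ($a{\left(r \right)} = r + r \left(-4\right) = r - 4 r = - 3 r$)
$k{\left(x,v \right)} = -234 - 9 v - 9 x$ ($k{\left(x,v \right)} = - 9 \left(\left(x + v\right) + 2 \cdot 13\right) = - 9 \left(\left(v + x\right) + 26\right) = - 9 \left(26 + v + x\right) = -234 - 9 v - 9 x$)
$\left(29591 + z\right) + k{\left(a{\left(d \right)},48 \right)} = \left(29591 + 24877\right) - \left(666 + 9 \left(-3\right) 10\right) = 54468 - 396 = 54072$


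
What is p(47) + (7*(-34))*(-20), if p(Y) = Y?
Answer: 4807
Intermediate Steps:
p(47) + (7*(-34))*(-20) = 47 + (7*(-34))*(-20) = 47 - 238*(-20) = 47 + 4760 = 4807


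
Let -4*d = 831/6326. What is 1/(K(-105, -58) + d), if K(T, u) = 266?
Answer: 25304/6730033 ≈ 0.0037599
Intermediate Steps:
d = -831/25304 (d = -831/(4*6326) = -¼*831/6326 = -831/25304 ≈ -0.032841)
1/(K(-105, -58) + d) = 1/(266 - 831/25304) = 1/(6730033/25304) = 25304/6730033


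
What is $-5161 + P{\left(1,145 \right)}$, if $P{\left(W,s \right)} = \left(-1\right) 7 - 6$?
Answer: $-5174$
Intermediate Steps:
$P{\left(W,s \right)} = -13$ ($P{\left(W,s \right)} = -7 - 6 = -13$)
$-5161 + P{\left(1,145 \right)} = -5161 - 13 = -5174$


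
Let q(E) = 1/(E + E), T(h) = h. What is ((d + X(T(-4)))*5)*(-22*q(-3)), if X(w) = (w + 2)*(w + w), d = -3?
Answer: 715/3 ≈ 238.33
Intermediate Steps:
q(E) = 1/(2*E)
X(w) = 2*w*(2 + w) (X(w) = (2 + w)*(2*w) = 2*w*(2 + w))
((d + X(T(-4)))*5)*(-22*q(-3)) = ((-3 + 2*(-4)*(2 - 4))*5)*(-11/(-3)) = ((-3 + 2*(-4)*(-2))*5)*(-11*(-1)/3) = ((-3 + 16)*5)*(-22*(-⅙)) = (13*5)*(11/3) = 65*(11/3) = 715/3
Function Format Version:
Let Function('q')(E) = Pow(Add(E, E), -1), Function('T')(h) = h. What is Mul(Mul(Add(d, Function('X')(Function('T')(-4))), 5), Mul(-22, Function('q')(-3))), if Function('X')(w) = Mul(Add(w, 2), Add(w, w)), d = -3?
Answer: Rational(715, 3) ≈ 238.33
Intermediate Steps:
Function('q')(E) = Mul(Rational(1, 2), Pow(E, -1)) (Function('q')(E) = Pow(Mul(2, E), -1) = Mul(Rational(1, 2), Pow(E, -1)))
Function('X')(w) = Mul(2, w, Add(2, w)) (Function('X')(w) = Mul(Add(2, w), Mul(2, w)) = Mul(2, w, Add(2, w)))
Mul(Mul(Add(d, Function('X')(Function('T')(-4))), 5), Mul(-22, Function('q')(-3))) = Mul(Mul(Add(-3, Mul(2, -4, Add(2, -4))), 5), Mul(-22, Mul(Rational(1, 2), Pow(-3, -1)))) = Mul(Mul(Add(-3, Mul(2, -4, -2)), 5), Mul(-22, Mul(Rational(1, 2), Rational(-1, 3)))) = Mul(Mul(Add(-3, 16), 5), Mul(-22, Rational(-1, 6))) = Mul(Mul(13, 5), Rational(11, 3)) = Mul(65, Rational(11, 3)) = Rational(715, 3)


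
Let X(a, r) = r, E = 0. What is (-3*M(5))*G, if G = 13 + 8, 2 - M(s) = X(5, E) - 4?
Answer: -378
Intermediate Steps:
M(s) = 6 (M(s) = 2 - (0 - 4) = 2 - 1*(-4) = 2 + 4 = 6)
G = 21
(-3*M(5))*G = -3*6*21 = -18*21 = -378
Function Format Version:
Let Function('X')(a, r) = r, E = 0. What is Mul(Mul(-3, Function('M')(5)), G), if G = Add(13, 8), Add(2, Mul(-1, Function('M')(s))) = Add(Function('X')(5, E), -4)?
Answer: -378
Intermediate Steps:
Function('M')(s) = 6 (Function('M')(s) = Add(2, Mul(-1, Add(0, -4))) = Add(2, Mul(-1, -4)) = Add(2, 4) = 6)
G = 21
Mul(Mul(-3, Function('M')(5)), G) = Mul(Mul(-3, 6), 21) = Mul(-18, 21) = -378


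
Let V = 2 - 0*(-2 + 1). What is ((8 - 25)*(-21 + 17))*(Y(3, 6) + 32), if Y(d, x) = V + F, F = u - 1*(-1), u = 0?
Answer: 2380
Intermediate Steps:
V = 2 (V = 2 - 0*(-1) = 2 - 1*0 = 2 + 0 = 2)
F = 1 (F = 0 - 1*(-1) = 0 + 1 = 1)
Y(d, x) = 3 (Y(d, x) = 2 + 1 = 3)
((8 - 25)*(-21 + 17))*(Y(3, 6) + 32) = ((8 - 25)*(-21 + 17))*(3 + 32) = -17*(-4)*35 = 68*35 = 2380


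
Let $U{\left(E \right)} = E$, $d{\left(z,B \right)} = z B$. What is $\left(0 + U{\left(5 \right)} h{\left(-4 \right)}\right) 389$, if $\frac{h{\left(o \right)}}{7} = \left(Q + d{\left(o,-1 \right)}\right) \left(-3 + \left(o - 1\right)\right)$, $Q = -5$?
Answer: $108920$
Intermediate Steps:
$d{\left(z,B \right)} = B z$
$h{\left(o \right)} = 7 \left(-5 - o\right) \left(-4 + o\right)$ ($h{\left(o \right)} = 7 \left(-5 - o\right) \left(-3 + \left(o - 1\right)\right) = 7 \left(-5 - o\right) \left(-3 + \left(-1 + o\right)\right) = 7 \left(-5 - o\right) \left(-4 + o\right)$)
$\left(0 + U{\left(5 \right)} h{\left(-4 \right)}\right) 389 = \left(0 + 5 \left(140 - -28 - 7 \left(-4\right)^{2}\right)\right) 389 = \left(0 + 5 \left(140 + 28 - 112\right)\right) 389 = \left(0 + 5 \cdot 56\right) 389 = \left(0 + 280\right) 389 = 280 \cdot 389 = 108920$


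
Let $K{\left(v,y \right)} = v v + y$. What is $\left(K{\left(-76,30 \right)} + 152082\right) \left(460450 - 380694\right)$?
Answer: $12592515328$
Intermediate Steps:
$K{\left(v,y \right)} = y + v^{2}$ ($K{\left(v,y \right)} = v^{2} + y = y + v^{2}$)
$\left(K{\left(-76,30 \right)} + 152082\right) \left(460450 - 380694\right) = \left(\left(30 + \left(-76\right)^{2}\right) + 152082\right) \left(460450 - 380694\right) = \left(\left(30 + 5776\right) + 152082\right) 79756 = \left(5806 + 152082\right) 79756 = 157888 \cdot 79756 = 12592515328$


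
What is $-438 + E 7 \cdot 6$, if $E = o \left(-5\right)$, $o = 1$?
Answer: $-648$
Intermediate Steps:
$E = -5$ ($E = 1 \left(-5\right) = -5$)
$-438 + E 7 \cdot 6 = -438 + \left(-5\right) 7 \cdot 6 = -438 - 210 = -648$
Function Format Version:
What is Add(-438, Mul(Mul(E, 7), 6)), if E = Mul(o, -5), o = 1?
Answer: -648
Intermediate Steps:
E = -5 (E = Mul(1, -5) = -5)
Add(-438, Mul(Mul(E, 7), 6)) = Add(-438, Mul(Mul(-5, 7), 6)) = Add(-438, Mul(-35, 6)) = Add(-438, -210) = -648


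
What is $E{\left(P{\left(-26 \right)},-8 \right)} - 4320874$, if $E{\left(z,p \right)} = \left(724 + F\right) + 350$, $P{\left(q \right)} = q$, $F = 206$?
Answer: $-4319594$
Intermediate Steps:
$E{\left(z,p \right)} = 1280$ ($E{\left(z,p \right)} = \left(724 + 206\right) + 350 = 930 + 350 = 1280$)
$E{\left(P{\left(-26 \right)},-8 \right)} - 4320874 = 1280 - 4320874 = -4319594$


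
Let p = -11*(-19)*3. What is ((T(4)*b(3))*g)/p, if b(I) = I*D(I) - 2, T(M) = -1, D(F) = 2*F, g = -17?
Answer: 272/627 ≈ 0.43381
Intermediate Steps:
b(I) = -2 + 2*I² (b(I) = I*(2*I) - 2 = 2*I² - 2 = -2 + 2*I²)
p = 627 (p = 209*3 = 627)
((T(4)*b(3))*g)/p = (-(-2 + 2*3²)*(-17))/627 = (-(-2 + 2*9)*(-17))*(1/627) = (-(-2 + 18)*(-17))*(1/627) = (-1*16*(-17))*(1/627) = -16*(-17)*(1/627) = 272*(1/627) = 272/627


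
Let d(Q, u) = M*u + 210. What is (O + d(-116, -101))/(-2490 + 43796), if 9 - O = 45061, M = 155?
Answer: -60497/41306 ≈ -1.4646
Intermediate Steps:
O = -45052 (O = 9 - 1*45061 = 9 - 45061 = -45052)
d(Q, u) = 210 + 155*u (d(Q, u) = 155*u + 210 = 210 + 155*u)
(O + d(-116, -101))/(-2490 + 43796) = (-45052 + (210 + 155*(-101)))/(-2490 + 43796) = (-45052 + (210 - 15655))/41306 = (-45052 - 15445)*(1/41306) = -60497*1/41306 = -60497/41306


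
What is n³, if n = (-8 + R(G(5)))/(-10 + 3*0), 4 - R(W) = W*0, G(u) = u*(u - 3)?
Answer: 8/125 ≈ 0.064000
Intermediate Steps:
G(u) = u*(-3 + u)
R(W) = 4 (R(W) = 4 - W*0 = 4 - 1*0 = 4 + 0 = 4)
n = ⅖ (n = (-8 + 4)/(-10 + 3*0) = -4/(-10 + 0) = -4/(-10) = -4*(-⅒) = ⅖ ≈ 0.40000)
n³ = (⅖)³ = 8/125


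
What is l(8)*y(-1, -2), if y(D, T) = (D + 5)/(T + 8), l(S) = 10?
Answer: 20/3 ≈ 6.6667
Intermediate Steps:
y(D, T) = (5 + D)/(8 + T)
l(8)*y(-1, -2) = 10*((5 - 1)/(8 - 2)) = 10*(4/6) = 10*((⅙)*4) = 10*(⅔) = 20/3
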